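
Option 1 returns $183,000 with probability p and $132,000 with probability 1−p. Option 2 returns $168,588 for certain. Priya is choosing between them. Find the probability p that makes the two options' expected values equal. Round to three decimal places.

p = 0.717

p·183000 + (1−p)·132000 = 168588
51000p + 132000 = 168588
p = (168588 − 132000) / 51000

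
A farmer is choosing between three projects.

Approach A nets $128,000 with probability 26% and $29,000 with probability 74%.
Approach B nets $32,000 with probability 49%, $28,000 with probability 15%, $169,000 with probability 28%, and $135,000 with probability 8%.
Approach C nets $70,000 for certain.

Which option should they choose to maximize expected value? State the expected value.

Approach A = 0.26 × 128000 + 0.74 × 29000 = 33280 + 21460 = 54740
Approach B = 0.49 × 32000 + 0.15 × 28000 + 0.28 × 169000 + 0.08 × 135000 = 15680 + 4200 + 47320 + 10800 = 78000
Approach C: 70000 (certain)

Approach B ($78,000)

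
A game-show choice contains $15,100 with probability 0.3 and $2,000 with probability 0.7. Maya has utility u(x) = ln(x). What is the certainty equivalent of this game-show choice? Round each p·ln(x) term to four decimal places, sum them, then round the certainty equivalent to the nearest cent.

$3,667.63

E[u] = 0.3·ln(15100) + 0.7·ln(2000) = 2.8867 + 5.3206 = 8.2073
CE = e^8.2073 ≈ 3667.63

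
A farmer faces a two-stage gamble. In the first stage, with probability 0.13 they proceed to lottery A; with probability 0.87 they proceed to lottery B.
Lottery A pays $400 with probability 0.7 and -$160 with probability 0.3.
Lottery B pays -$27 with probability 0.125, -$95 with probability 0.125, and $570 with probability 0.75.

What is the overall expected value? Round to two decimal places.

EV(A) = 0.7 × 400 + 0.3 × (-160) = 280 − 48 = 232
EV(B) = 0.125 × (-27) + 0.125 × (-95) + 0.75 × 570 = -3.375 − 11.875 + 427.5 = 412.25
Overall = 0.13 × 232 + 0.87 × 412.25 = 30.16 + 358.6575 = 388.8175

$388.82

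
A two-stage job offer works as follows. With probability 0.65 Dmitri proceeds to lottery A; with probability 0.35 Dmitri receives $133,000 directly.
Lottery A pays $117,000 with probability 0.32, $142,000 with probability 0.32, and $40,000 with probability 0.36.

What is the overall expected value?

EV(A) = 0.32 × 117000 + 0.32 × 142000 + 0.36 × 40000 = 37440 + 45440 + 14400 = 97280
Branch B: 133000 (certain)
Overall = 0.65 × 97280 + 0.35 × 133000 = 63232 + 46550 = 109782

$109,782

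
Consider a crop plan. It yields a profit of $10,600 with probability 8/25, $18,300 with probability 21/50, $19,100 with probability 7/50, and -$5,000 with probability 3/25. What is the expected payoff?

EV = 8/25 × 10600 + 21/50 × 18300 + 7/50 × 19100 + 3/25 × (-5000) = 3392 + 7686 + 2674 − 600 = 13152

$13,152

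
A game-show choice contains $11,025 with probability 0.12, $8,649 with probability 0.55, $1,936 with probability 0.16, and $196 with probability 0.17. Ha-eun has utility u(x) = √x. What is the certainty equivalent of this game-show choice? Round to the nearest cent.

$5,353.85

E[u] = 0.12·√11025 + 0.55·√8649 + 0.16·√1936 + 0.17·√196 = 0.12·105 + 0.55·93 + 0.16·44 + 0.17·14 = 73.17
CE = (73.17)² = 5353.8489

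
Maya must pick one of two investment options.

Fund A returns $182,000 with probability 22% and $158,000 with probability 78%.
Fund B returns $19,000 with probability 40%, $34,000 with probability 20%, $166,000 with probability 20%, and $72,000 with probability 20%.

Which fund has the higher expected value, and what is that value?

Fund A = 0.22 × 182000 + 0.78 × 158000 = 40040 + 123240 = 163280
Fund B = 0.4 × 19000 + 0.2 × 34000 + 0.2 × 166000 + 0.2 × 72000 = 7600 + 6800 + 33200 + 14400 = 62000

Fund A ($163,280)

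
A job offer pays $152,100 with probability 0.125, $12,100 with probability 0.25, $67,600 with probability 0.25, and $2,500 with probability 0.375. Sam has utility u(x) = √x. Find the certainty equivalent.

E[u] = 0.125·√152100 + 0.25·√12100 + 0.25·√67600 + 0.375·√2500 = 0.125·390 + 0.25·110 + 0.25·260 + 0.375·50 = 160
CE = (160)² = 25600

$25,600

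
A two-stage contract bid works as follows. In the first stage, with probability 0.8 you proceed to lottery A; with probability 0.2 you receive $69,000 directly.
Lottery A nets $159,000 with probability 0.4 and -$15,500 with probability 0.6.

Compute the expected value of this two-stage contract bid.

EV(A) = 0.4 × 159000 + 0.6 × (-15500) = 63600 − 9300 = 54300
Branch B: 69000 (certain)
Overall = 0.8 × 54300 + 0.2 × 69000 = 43440 + 13800 = 57240

$57,240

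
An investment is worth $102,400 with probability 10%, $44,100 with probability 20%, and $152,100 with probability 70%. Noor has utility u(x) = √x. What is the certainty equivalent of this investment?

E[u] = 0.1·√102400 + 0.2·√44100 + 0.7·√152100 = 0.1·320 + 0.2·210 + 0.7·390 = 347
CE = (347)² = 120409

$120,409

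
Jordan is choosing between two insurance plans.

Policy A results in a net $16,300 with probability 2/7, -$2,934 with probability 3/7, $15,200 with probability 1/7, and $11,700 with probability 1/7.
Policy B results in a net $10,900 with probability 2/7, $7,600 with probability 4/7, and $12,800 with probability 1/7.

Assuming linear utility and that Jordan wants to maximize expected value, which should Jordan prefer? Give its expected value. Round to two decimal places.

Policy B ($9,285.71)

Policy A = 2/7 × 16300 + 3/7 × (-2934) + 1/7 × 15200 + 1/7 × 11700 = 4657.1429 − 1257.4286 + 2171.4286 + 1671.4286 = 7242.5714
Policy B = 2/7 × 10900 + 4/7 × 7600 + 1/7 × 12800 = 3114.2857 + 4342.8571 + 1828.5714 = 9285.7143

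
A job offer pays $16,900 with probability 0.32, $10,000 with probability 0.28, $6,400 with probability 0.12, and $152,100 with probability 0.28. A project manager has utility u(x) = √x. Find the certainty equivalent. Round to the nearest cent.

E[u] = 0.32·√16900 + 0.28·√10000 + 0.12·√6400 + 0.28·√152100 = 0.32·130 + 0.28·100 + 0.12·80 + 0.28·390 = 188.4
CE = (188.4)² = 35494.56

$35,494.56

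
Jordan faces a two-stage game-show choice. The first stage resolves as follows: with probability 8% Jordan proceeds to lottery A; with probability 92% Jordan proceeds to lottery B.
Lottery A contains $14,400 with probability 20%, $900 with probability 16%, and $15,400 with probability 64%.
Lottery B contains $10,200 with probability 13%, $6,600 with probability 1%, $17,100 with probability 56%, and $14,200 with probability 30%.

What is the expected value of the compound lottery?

EV(A) = 0.2 × 14400 + 0.16 × 900 + 0.64 × 15400 = 2880 + 144 + 9856 = 12880
EV(B) = 0.13 × 10200 + 0.01 × 6600 + 0.56 × 17100 + 0.3 × 14200 = 1326 + 66 + 9576 + 4260 = 15228
Overall = 0.08 × 12880 + 0.92 × 15228 = 1030.4 + 14009.76 = 15040.16

$15,040.16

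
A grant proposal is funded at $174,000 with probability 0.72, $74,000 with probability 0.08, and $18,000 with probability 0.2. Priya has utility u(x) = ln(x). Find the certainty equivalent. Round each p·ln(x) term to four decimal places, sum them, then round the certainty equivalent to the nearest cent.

$103,218.15

E[u] = 0.72·ln(174000) + 0.08·ln(74000) + 0.2·ln(18000) = 8.6881 + 0.8969 + 1.9596 = 11.5446
CE = e^11.5446 ≈ 103218.15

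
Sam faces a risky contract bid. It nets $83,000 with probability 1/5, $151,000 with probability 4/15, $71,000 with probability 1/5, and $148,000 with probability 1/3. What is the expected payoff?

EV = 1/5 × 83000 + 4/15 × 151000 + 1/5 × 71000 + 1/3 × 148000 = 16600 + 40266.6667 + 14200 + 49333.3333 = 120400

$120,400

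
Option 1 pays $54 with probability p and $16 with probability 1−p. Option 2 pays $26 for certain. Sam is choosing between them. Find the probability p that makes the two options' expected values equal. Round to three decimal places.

p·54 + (1−p)·16 = 26
38p + 16 = 26
p = (26 − 16) / 38

p = 0.263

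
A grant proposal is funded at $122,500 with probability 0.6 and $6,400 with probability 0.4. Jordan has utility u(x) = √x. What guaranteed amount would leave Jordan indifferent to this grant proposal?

E[u] = 0.6·√122500 + 0.4·√6400 = 0.6·350 + 0.4·80 = 242
CE = (242)² = 58564

$58,564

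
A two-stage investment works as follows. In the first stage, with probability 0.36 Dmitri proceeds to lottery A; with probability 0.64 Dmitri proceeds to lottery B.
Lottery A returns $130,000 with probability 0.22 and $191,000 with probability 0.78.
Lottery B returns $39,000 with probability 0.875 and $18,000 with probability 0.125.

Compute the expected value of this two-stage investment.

$87,208.80

EV(A) = 0.22 × 130000 + 0.78 × 191000 = 28600 + 148980 = 177580
EV(B) = 0.875 × 39000 + 0.125 × 18000 = 34125 + 2250 = 36375
Overall = 0.36 × 177580 + 0.64 × 36375 = 63928.8 + 23280 = 87208.8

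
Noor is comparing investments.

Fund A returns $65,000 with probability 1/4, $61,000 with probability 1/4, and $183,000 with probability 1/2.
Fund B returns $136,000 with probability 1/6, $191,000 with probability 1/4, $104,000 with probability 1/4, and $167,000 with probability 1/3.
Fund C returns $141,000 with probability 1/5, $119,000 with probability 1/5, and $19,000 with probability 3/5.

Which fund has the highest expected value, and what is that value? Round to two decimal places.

Fund B ($152,083.33)

Fund A = 1/4 × 65000 + 1/4 × 61000 + 1/2 × 183000 = 16250 + 15250 + 91500 = 123000
Fund B = 1/6 × 136000 + 1/4 × 191000 + 1/4 × 104000 + 1/3 × 167000 = 22666.6667 + 47750 + 26000 + 55666.6667 = 152083.3333
Fund C = 1/5 × 141000 + 1/5 × 119000 + 3/5 × 19000 = 28200 + 23800 + 11400 = 63400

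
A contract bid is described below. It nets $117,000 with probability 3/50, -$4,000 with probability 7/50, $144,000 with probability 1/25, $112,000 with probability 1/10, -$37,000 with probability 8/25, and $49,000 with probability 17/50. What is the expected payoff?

EV = 3/50 × 117000 + 7/50 × (-4000) + 1/25 × 144000 + 1/10 × 112000 + 8/25 × (-37000) + 17/50 × 49000 = 7020 − 560 + 5760 + 11200 − 11840 + 16660 = 28240

$28,240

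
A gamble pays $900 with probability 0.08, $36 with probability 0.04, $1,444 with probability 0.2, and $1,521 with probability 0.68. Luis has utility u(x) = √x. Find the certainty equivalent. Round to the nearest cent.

$1,351.30

E[u] = 0.08·√900 + 0.04·√36 + 0.2·√1444 + 0.68·√1521 = 0.08·30 + 0.04·6 + 0.2·38 + 0.68·39 = 36.76
CE = (36.76)² = 1351.2976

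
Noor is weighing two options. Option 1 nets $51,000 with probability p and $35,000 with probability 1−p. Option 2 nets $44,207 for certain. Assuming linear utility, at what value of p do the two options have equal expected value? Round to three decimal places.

p = 0.575

p·51000 + (1−p)·35000 = 44207
16000p + 35000 = 44207
p = (44207 − 35000) / 16000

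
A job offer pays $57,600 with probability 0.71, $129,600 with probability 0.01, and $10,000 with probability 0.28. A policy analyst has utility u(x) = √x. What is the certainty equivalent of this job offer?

$40,804

E[u] = 0.71·√57600 + 0.01·√129600 + 0.28·√10000 = 0.71·240 + 0.01·360 + 0.28·100 = 202
CE = (202)² = 40804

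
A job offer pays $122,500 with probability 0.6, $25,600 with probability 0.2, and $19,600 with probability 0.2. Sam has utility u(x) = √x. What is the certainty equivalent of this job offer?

E[u] = 0.6·√122500 + 0.2·√25600 + 0.2·√19600 = 0.6·350 + 0.2·160 + 0.2·140 = 270
CE = (270)² = 72900

$72,900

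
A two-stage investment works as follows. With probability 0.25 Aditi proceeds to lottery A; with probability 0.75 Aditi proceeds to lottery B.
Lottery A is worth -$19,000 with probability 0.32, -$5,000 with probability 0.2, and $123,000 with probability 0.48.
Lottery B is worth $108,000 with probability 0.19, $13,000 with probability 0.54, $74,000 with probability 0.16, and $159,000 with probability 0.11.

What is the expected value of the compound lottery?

$55,642.50

EV(A) = 0.32 × (-19000) + 0.2 × (-5000) + 0.48 × 123000 = -6080 − 1000 + 59040 = 51960
EV(B) = 0.19 × 108000 + 0.54 × 13000 + 0.16 × 74000 + 0.11 × 159000 = 20520 + 7020 + 11840 + 17490 = 56870
Overall = 0.25 × 51960 + 0.75 × 56870 = 12990 + 42652.5 = 55642.5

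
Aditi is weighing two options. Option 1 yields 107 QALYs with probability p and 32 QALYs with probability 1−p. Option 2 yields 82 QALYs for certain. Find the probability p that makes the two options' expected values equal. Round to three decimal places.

p = 0.667

p·107 + (1−p)·32 = 82
75p + 32 = 82
p = (82 − 32) / 75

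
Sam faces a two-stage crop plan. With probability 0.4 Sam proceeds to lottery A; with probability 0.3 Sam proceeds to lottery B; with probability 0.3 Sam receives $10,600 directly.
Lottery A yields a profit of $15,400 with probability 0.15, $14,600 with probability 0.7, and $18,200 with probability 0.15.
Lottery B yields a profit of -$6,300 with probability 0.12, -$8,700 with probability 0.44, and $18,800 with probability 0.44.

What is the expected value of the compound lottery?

$10,390.40

EV(A) = 0.15 × 15400 + 0.7 × 14600 + 0.15 × 18200 = 2310 + 10220 + 2730 = 15260
EV(B) = 0.12 × (-6300) + 0.44 × (-8700) + 0.44 × 18800 = -756 − 3828 + 8272 = 3688
Branch C: 10600 (certain)
Overall = 0.4 × 15260 + 0.3 × 3688 + 0.3 × 10600 = 6104 + 1106.4 + 3180 = 10390.4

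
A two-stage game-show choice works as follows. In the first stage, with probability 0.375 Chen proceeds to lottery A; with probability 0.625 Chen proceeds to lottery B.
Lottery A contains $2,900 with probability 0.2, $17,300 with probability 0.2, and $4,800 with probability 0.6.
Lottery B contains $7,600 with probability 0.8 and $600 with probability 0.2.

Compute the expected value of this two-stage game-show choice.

$6,470

EV(A) = 0.2 × 2900 + 0.2 × 17300 + 0.6 × 4800 = 580 + 3460 + 2880 = 6920
EV(B) = 0.8 × 7600 + 0.2 × 600 = 6080 + 120 = 6200
Overall = 0.375 × 6920 + 0.625 × 6200 = 2595 + 3875 = 6470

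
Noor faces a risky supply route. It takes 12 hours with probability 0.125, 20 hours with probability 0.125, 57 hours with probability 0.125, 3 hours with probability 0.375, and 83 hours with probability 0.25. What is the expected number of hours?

33 hours

EV = 0.125 × 12 + 0.125 × 20 + 0.125 × 57 + 0.375 × 3 + 0.25 × 83 = 1.5 + 2.5 + 7.125 + 1.125 + 20.75 = 33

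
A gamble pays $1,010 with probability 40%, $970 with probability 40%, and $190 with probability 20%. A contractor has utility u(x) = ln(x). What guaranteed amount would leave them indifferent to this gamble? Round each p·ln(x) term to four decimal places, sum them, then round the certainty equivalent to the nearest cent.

E[u] = 0.4·ln(1010) + 0.4·ln(970) + 0.2·ln(190) = 2.7671 + 2.7509 + 1.0494 = 6.5674
CE = e^6.5674 ≈ 711.52

$711.52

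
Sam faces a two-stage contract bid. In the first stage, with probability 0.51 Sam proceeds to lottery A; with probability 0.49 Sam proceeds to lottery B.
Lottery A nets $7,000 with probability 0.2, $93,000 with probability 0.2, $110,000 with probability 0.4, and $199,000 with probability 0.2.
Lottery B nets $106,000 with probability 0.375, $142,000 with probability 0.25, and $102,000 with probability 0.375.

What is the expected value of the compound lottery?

EV(A) = 0.2 × 7000 + 0.2 × 93000 + 0.4 × 110000 + 0.2 × 199000 = 1400 + 18600 + 44000 + 39800 = 103800
EV(B) = 0.375 × 106000 + 0.25 × 142000 + 0.375 × 102000 = 39750 + 35500 + 38250 = 113500
Overall = 0.51 × 103800 + 0.49 × 113500 = 52938 + 55615 = 108553

$108,553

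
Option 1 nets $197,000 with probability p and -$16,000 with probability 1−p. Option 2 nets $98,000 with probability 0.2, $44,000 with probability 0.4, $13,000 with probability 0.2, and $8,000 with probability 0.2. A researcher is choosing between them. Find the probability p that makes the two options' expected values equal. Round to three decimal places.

EV(Option 2) = 0.2 × 98000 + 0.4 × 44000 + 0.2 × 13000 + 0.2 × 8000 = 19600 + 17600 + 2600 + 1600 = 41400
p·197000 + (1−p)·(-16000) = 41400
213000p − 16000 = 41400
p = (41400 + 16000) / 213000

p = 0.269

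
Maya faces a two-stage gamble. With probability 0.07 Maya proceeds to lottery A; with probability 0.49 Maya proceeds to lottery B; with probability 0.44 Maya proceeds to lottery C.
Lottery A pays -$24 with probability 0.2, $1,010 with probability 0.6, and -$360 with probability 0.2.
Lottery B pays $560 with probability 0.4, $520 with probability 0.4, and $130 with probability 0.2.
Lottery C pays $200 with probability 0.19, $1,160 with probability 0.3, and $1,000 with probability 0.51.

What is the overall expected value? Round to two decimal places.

$655.70

EV(A) = 0.2 × (-24) + 0.6 × 1010 + 0.2 × (-360) = -4.8 + 606 − 72 = 529.2
EV(B) = 0.4 × 560 + 0.4 × 520 + 0.2 × 130 = 224 + 208 + 26 = 458
EV(C) = 0.19 × 200 + 0.3 × 1160 + 0.51 × 1000 = 38 + 348 + 510 = 896
Overall = 0.07 × 529.2 + 0.49 × 458 + 0.44 × 896 = 37.044 + 224.42 + 394.24 = 655.704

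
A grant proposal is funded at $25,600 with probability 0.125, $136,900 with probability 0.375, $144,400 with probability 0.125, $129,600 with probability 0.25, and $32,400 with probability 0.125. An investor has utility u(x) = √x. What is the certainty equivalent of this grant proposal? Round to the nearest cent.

$101,601.56

E[u] = 0.125·√25600 + 0.375·√136900 + 0.125·√144400 + 0.25·√129600 + 0.125·√32400 = 0.125·160 + 0.375·370 + 0.125·380 + 0.25·360 + 0.125·180 = 318.75
CE = (318.75)² = 101601.5625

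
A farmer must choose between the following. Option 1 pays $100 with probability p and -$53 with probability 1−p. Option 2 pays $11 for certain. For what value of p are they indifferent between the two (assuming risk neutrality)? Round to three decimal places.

p = 0.418

p·100 + (1−p)·(-53) = 11
153p − 53 = 11
p = (11 + 53) / 153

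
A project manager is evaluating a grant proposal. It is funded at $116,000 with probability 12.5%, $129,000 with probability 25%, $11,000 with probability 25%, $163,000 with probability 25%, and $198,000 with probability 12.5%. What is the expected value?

$115,000

EV = 0.125 × 116000 + 0.25 × 129000 + 0.25 × 11000 + 0.25 × 163000 + 0.125 × 198000 = 14500 + 32250 + 2750 + 40750 + 24750 = 115000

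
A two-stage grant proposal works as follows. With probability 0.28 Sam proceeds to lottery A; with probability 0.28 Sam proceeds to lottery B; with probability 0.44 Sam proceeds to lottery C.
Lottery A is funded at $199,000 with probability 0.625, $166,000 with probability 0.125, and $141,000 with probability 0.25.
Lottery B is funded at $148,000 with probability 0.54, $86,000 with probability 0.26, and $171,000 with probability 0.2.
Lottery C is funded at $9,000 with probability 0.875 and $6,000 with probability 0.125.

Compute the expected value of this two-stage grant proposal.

EV(A) = 0.625 × 199000 + 0.125 × 166000 + 0.25 × 141000 = 124375 + 20750 + 35250 = 180375
EV(B) = 0.54 × 148000 + 0.26 × 86000 + 0.2 × 171000 = 79920 + 22360 + 34200 = 136480
EV(C) = 0.875 × 9000 + 0.125 × 6000 = 7875 + 750 = 8625
Overall = 0.28 × 180375 + 0.28 × 136480 + 0.44 × 8625 = 50505 + 38214.4 + 3795 = 92514.4

$92,514.40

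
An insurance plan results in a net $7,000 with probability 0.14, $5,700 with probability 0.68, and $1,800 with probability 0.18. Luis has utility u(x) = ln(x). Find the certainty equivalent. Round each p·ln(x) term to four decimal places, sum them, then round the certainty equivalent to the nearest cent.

E[u] = 0.14·ln(7000) + 0.68·ln(5700) + 0.18·ln(1800) = 1.2395 + 5.8808 + 1.3492 = 8.4695
CE = e^8.4695 ≈ 4767.13

$4,767.13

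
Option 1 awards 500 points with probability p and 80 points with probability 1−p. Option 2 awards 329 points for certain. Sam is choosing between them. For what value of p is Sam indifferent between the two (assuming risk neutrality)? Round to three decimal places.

p = 0.593

p·500 + (1−p)·80 = 329
420p + 80 = 329
p = (329 − 80) / 420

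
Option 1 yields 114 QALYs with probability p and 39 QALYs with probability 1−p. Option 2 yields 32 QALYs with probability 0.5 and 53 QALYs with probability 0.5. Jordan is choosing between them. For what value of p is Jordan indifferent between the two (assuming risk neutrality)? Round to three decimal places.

EV(Option 2) = 0.5 × 32 + 0.5 × 53 = 16 + 26.5 = 42.5
p·114 + (1−p)·39 = 42.5
75p + 39 = 42.5
p = (42.5 − 39) / 75

p = 0.047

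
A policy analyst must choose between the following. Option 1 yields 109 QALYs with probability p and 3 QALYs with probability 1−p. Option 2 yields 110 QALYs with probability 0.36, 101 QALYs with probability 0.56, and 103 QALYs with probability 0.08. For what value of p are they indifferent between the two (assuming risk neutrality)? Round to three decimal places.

EV(Option 2) = 0.36 × 110 + 0.56 × 101 + 0.08 × 103 = 39.6 + 56.56 + 8.24 = 104.4
p·109 + (1−p)·3 = 104.4
106p + 3 = 104.4
p = (104.4 − 3) / 106

p = 0.957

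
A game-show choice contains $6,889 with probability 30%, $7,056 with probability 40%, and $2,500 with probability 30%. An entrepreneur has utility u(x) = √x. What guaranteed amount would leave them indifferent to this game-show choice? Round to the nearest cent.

E[u] = 0.3·√6889 + 0.4·√7056 + 0.3·√2500 = 0.3·83 + 0.4·84 + 0.3·50 = 73.5
CE = (73.5)² = 5402.25

$5,402.25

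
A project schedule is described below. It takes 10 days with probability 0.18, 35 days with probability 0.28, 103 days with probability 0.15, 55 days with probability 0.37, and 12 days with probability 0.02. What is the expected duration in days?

47.64 days

EV = 0.18 × 10 + 0.28 × 35 + 0.15 × 103 + 0.37 × 55 + 0.02 × 12 = 1.8 + 9.8 + 15.45 + 20.35 + 0.24 = 47.64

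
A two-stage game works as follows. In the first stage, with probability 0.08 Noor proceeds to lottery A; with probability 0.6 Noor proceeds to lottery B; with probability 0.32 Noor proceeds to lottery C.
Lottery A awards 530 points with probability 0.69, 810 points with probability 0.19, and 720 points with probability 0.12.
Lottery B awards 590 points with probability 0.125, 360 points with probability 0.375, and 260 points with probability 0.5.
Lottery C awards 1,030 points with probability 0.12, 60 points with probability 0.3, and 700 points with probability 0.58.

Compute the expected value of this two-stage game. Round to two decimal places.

426.96 points

EV(A) = 0.69 × 530 + 0.19 × 810 + 0.12 × 720 = 365.7 + 153.9 + 86.4 = 606
EV(B) = 0.125 × 590 + 0.375 × 360 + 0.5 × 260 = 73.75 + 135 + 130 = 338.75
EV(C) = 0.12 × 1030 + 0.3 × 60 + 0.58 × 700 = 123.6 + 18 + 406 = 547.6
Overall = 0.08 × 606 + 0.6 × 338.75 + 0.32 × 547.6 = 48.48 + 203.25 + 175.232 = 426.962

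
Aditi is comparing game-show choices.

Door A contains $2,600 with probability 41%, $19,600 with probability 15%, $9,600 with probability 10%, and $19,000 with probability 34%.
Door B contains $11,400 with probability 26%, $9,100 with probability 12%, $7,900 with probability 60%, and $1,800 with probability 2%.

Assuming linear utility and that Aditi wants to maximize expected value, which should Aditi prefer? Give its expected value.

Door A ($11,426)

Door A = 0.41 × 2600 + 0.15 × 19600 + 0.1 × 9600 + 0.34 × 19000 = 1066 + 2940 + 960 + 6460 = 11426
Door B = 0.26 × 11400 + 0.12 × 9100 + 0.6 × 7900 + 0.02 × 1800 = 2964 + 1092 + 4740 + 36 = 8832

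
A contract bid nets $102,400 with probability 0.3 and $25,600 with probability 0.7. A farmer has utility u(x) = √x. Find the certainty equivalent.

$43,264

E[u] = 0.3·√102400 + 0.7·√25600 = 0.3·320 + 0.7·160 = 208
CE = (208)² = 43264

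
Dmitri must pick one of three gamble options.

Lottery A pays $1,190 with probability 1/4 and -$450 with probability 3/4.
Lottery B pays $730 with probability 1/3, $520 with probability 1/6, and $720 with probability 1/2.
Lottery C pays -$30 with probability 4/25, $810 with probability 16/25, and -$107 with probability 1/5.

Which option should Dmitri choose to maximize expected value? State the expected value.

Lottery A = 1/4 × 1190 + 3/4 × (-450) = 297.5 − 337.5 = -40
Lottery B = 1/3 × 730 + 1/6 × 520 + 1/2 × 720 = 243.3333 + 86.6667 + 360 = 690
Lottery C = 4/25 × (-30) + 16/25 × 810 + 1/5 × (-107) = -4.8 + 518.4 − 21.4 = 492.2

Lottery B ($690)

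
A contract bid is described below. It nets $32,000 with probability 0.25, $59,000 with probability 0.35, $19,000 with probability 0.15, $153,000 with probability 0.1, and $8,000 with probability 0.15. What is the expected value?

$48,000

EV = 0.25 × 32000 + 0.35 × 59000 + 0.15 × 19000 + 0.1 × 153000 + 0.15 × 8000 = 8000 + 20650 + 2850 + 15300 + 1200 = 48000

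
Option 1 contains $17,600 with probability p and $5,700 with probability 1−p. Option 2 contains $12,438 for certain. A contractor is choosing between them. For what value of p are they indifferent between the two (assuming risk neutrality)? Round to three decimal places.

p·17600 + (1−p)·5700 = 12438
11900p + 5700 = 12438
p = (12438 − 5700) / 11900

p = 0.566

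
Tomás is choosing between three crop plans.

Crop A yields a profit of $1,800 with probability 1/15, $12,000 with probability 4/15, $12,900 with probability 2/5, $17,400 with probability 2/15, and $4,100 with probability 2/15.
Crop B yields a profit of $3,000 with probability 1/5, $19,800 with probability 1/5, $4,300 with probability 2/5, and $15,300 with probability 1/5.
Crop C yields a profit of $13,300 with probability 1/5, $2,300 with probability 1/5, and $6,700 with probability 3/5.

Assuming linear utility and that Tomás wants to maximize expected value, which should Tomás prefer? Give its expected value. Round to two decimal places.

Crop A = 1/15 × 1800 + 4/15 × 12000 + 2/5 × 12900 + 2/15 × 17400 + 2/15 × 4100 = 120 + 3200 + 5160 + 2320 + 546.6667 = 11346.6667
Crop B = 1/5 × 3000 + 1/5 × 19800 + 2/5 × 4300 + 1/5 × 15300 = 600 + 3960 + 1720 + 3060 = 9340
Crop C = 1/5 × 13300 + 1/5 × 2300 + 3/5 × 6700 = 2660 + 460 + 4020 = 7140

Crop A ($11,346.67)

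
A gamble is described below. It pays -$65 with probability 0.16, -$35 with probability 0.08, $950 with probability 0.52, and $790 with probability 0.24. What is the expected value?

EV = 0.16 × (-65) + 0.08 × (-35) + 0.52 × 950 + 0.24 × 790 = -10.4 − 2.8 + 494 + 189.6 = 670.4

$670.40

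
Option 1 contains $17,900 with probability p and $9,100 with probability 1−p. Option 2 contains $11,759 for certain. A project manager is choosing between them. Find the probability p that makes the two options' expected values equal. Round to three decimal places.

p = 0.302

p·17900 + (1−p)·9100 = 11759
8800p + 9100 = 11759
p = (11759 − 9100) / 8800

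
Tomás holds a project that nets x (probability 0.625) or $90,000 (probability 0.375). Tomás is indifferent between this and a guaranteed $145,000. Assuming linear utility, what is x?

0.625·x + 0.375·90000 = 145000
0.625·x = 145000 − 33750 = 111250
x = 111250 / 0.625 = 178000

x = $178,000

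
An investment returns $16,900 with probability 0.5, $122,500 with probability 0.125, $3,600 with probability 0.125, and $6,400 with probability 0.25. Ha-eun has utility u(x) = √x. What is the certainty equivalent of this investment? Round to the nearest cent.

$18,564.06

E[u] = 0.5·√16900 + 0.125·√122500 + 0.125·√3600 + 0.25·√6400 = 0.5·130 + 0.125·350 + 0.125·60 + 0.25·80 = 136.25
CE = (136.25)² = 18564.0625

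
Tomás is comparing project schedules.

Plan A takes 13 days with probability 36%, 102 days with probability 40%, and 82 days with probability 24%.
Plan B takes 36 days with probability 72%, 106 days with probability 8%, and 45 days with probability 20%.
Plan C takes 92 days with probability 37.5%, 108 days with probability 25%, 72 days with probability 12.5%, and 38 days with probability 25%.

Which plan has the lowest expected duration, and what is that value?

Plan A = 0.36 × 13 + 0.4 × 102 + 0.24 × 82 = 4.68 + 40.8 + 19.68 = 65.16
Plan B = 0.72 × 36 + 0.08 × 106 + 0.2 × 45 = 25.92 + 8.48 + 9 = 43.4
Plan C = 0.375 × 92 + 0.25 × 108 + 0.125 × 72 + 0.25 × 38 = 34.5 + 27 + 9 + 9.5 = 80

Plan B (43.4 days)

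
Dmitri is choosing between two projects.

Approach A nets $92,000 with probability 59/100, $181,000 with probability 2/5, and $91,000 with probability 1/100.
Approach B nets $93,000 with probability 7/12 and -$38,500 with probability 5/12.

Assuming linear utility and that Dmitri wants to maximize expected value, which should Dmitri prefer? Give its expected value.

Approach A ($127,590)

Approach A = 59/100 × 92000 + 2/5 × 181000 + 1/100 × 91000 = 54280 + 72400 + 910 = 127590
Approach B = 7/12 × 93000 + 5/12 × (-38500) = 54250 − 16041.6667 = 38208.3333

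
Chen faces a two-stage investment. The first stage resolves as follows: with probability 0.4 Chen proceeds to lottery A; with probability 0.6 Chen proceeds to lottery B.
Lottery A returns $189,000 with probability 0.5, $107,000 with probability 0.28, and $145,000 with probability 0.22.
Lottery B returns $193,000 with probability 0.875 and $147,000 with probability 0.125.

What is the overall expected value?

$174,894

EV(A) = 0.5 × 189000 + 0.28 × 107000 + 0.22 × 145000 = 94500 + 29960 + 31900 = 156360
EV(B) = 0.875 × 193000 + 0.125 × 147000 = 168875 + 18375 = 187250
Overall = 0.4 × 156360 + 0.6 × 187250 = 62544 + 112350 = 174894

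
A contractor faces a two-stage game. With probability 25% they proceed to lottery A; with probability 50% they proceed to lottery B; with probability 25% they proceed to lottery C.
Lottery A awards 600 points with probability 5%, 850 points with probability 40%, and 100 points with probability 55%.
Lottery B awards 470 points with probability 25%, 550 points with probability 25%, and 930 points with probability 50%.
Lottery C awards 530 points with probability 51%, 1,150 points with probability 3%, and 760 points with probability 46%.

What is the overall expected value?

629.85 points

EV(A) = 0.05 × 600 + 0.4 × 850 + 0.55 × 100 = 30 + 340 + 55 = 425
EV(B) = 0.25 × 470 + 0.25 × 550 + 0.5 × 930 = 117.5 + 137.5 + 465 = 720
EV(C) = 0.51 × 530 + 0.03 × 1150 + 0.46 × 760 = 270.3 + 34.5 + 349.6 = 654.4
Overall = 0.25 × 425 + 0.5 × 720 + 0.25 × 654.4 = 106.25 + 360 + 163.6 = 629.85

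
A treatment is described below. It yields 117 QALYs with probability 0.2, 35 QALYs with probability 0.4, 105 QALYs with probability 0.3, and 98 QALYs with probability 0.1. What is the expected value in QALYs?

78.7 QALYs

EV = 0.2 × 117 + 0.4 × 35 + 0.3 × 105 + 0.1 × 98 = 23.4 + 14 + 31.5 + 9.8 = 78.7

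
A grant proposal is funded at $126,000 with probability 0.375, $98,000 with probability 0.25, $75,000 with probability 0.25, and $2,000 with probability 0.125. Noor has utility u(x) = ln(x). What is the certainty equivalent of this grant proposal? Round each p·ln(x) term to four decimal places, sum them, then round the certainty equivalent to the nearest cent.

E[u] = 0.375·ln(126000) + 0.25·ln(98000) + 0.25·ln(75000) + 0.125·ln(2000) = 4.4040 + 2.8732 + 2.8063 + 0.9501 = 11.0336
CE = e^11.0336 ≈ 61920.09

$61,920.09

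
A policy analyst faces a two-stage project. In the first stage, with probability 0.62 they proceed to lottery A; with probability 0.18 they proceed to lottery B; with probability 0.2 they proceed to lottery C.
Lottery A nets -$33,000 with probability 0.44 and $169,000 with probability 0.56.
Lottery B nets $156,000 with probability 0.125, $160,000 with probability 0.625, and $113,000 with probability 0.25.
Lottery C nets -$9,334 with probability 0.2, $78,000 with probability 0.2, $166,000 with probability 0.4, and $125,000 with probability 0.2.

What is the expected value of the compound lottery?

EV(A) = 0.44 × (-33000) + 0.56 × 169000 = -14520 + 94640 = 80120
EV(B) = 0.125 × 156000 + 0.625 × 160000 + 0.25 × 113000 = 19500 + 100000 + 28250 = 147750
EV(C) = 0.2 × (-9334) + 0.2 × 78000 + 0.4 × 166000 + 0.2 × 125000 = -1866.8 + 15600 + 66400 + 25000 = 105133.2
Overall = 0.62 × 80120 + 0.18 × 147750 + 0.2 × 105133.2 = 49674.4 + 26595 + 21026.64 = 97296.04

$97,296.04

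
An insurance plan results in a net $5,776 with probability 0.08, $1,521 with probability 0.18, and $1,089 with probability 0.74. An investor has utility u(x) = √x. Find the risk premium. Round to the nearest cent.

$133.97

E[u] = 0.08·√5776 + 0.18·√1521 + 0.74·√1089 = 0.08·76 + 0.18·39 + 0.74·33 = 37.52
CE = (37.52)² = 1407.7504
Risk premium = EV − CE = 1541.72 − 1407.7504 = 133.9696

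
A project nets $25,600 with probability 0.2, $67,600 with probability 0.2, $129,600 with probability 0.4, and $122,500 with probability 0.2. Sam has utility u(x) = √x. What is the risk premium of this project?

$6,176

E[u] = 0.2·√25600 + 0.2·√67600 + 0.4·√129600 + 0.2·√122500 = 0.2·160 + 0.2·260 + 0.4·360 + 0.2·350 = 298
CE = (298)² = 88804
Risk premium = EV − CE = 94980 − 88804 = 6176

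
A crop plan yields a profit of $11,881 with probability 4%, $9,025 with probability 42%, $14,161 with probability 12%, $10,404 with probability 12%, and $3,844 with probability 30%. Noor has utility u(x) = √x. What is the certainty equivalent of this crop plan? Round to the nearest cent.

E[u] = 0.04·√11881 + 0.42·√9025 + 0.12·√14161 + 0.12·√10404 + 0.3·√3844 = 0.04·109 + 0.42·95 + 0.12·119 + 0.12·102 + 0.3·62 = 89.38
CE = (89.38)² = 7988.7844

$7,988.78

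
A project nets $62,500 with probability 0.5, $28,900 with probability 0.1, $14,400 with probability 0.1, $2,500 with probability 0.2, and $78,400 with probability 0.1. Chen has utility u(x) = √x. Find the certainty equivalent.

$36,864

E[u] = 0.5·√62500 + 0.1·√28900 + 0.1·√14400 + 0.2·√2500 + 0.1·√78400 = 0.5·250 + 0.1·170 + 0.1·120 + 0.2·50 + 0.1·280 = 192
CE = (192)² = 36864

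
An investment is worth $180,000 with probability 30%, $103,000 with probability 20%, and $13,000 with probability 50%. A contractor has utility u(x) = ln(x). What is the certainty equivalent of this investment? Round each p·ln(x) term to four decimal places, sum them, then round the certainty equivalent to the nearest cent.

$43,265.03

E[u] = 0.3·ln(180000) + 0.2·ln(103000) + 0.5·ln(13000) = 3.6302 + 2.3085 + 4.7364 = 10.6751
CE = e^10.6751 ≈ 43265.03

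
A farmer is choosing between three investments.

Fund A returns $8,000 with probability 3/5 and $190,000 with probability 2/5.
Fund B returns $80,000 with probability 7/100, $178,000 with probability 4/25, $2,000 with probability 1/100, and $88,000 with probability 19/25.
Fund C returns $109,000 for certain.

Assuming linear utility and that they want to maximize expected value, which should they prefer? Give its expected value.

Fund C ($109,000)

Fund A = 3/5 × 8000 + 2/5 × 190000 = 4800 + 76000 = 80800
Fund B = 7/100 × 80000 + 4/25 × 178000 + 1/100 × 2000 + 19/25 × 88000 = 5600 + 28480 + 20 + 66880 = 100980
Fund C: 109000 (certain)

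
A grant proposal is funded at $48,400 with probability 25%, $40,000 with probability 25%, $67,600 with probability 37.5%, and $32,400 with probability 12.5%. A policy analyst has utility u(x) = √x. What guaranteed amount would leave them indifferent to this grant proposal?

E[u] = 0.25·√48400 + 0.25·√40000 + 0.375·√67600 + 0.125·√32400 = 0.25·220 + 0.25·200 + 0.375·260 + 0.125·180 = 225
CE = (225)² = 50625

$50,625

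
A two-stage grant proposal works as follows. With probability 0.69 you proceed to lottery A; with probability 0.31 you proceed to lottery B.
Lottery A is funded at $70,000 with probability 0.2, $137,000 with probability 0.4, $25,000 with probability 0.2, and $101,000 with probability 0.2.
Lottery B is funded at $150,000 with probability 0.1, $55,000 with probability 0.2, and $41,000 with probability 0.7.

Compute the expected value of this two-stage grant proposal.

EV(A) = 0.2 × 70000 + 0.4 × 137000 + 0.2 × 25000 + 0.2 × 101000 = 14000 + 54800 + 5000 + 20200 = 94000
EV(B) = 0.1 × 150000 + 0.2 × 55000 + 0.7 × 41000 = 15000 + 11000 + 28700 = 54700
Overall = 0.69 × 94000 + 0.31 × 54700 = 64860 + 16957 = 81817

$81,817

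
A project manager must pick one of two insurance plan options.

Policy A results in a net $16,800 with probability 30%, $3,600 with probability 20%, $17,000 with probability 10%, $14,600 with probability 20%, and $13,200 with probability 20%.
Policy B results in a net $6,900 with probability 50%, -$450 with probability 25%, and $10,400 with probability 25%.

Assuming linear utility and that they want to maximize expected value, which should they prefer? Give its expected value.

Policy A ($13,020)

Policy A = 0.3 × 16800 + 0.2 × 3600 + 0.1 × 17000 + 0.2 × 14600 + 0.2 × 13200 = 5040 + 720 + 1700 + 2920 + 2640 = 13020
Policy B = 0.5 × 6900 + 0.25 × (-450) + 0.25 × 10400 = 3450 − 112.5 + 2600 = 5937.5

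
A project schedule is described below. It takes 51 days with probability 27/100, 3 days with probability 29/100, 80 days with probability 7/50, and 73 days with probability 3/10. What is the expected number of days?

EV = 27/100 × 51 + 29/100 × 3 + 7/50 × 80 + 3/10 × 73 = 13.77 + 0.87 + 11.2 + 21.9 = 47.74

47.74 days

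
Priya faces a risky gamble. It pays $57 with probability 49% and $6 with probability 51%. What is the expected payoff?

$30.99

EV = 0.49 × 57 + 0.51 × 6 = 27.93 + 3.06 = 30.99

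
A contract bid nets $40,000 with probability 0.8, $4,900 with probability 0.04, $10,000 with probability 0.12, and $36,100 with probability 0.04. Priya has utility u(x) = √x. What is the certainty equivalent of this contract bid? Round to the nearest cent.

E[u] = 0.8·√40000 + 0.04·√4900 + 0.12·√10000 + 0.04·√36100 = 0.8·200 + 0.04·70 + 0.12·100 + 0.04·190 = 182.4
CE = (182.4)² = 33269.76

$33,269.76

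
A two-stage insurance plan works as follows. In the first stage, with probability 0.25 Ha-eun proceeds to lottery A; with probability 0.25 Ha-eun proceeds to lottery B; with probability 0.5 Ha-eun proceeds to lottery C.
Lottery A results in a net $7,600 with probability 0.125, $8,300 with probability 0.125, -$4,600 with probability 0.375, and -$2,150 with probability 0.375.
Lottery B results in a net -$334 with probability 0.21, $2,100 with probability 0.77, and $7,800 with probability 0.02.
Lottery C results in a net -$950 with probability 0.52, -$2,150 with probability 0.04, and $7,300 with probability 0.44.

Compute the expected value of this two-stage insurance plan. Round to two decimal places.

EV(A) = 0.125 × 7600 + 0.125 × 8300 + 0.375 × (-4600) + 0.375 × (-2150) = 950 + 1037.5 − 1725 − 806.25 = -543.75
EV(B) = 0.21 × (-334) + 0.77 × 2100 + 0.02 × 7800 = -70.14 + 1617 + 156 = 1702.86
EV(C) = 0.52 × (-950) + 0.04 × (-2150) + 0.44 × 7300 = -494 − 86 + 3212 = 2632
Overall = 0.25 × (-543.75) + 0.25 × 1702.86 + 0.5 × 2632 = -135.9375 + 425.715 + 1316 = 1605.7775

$1,605.78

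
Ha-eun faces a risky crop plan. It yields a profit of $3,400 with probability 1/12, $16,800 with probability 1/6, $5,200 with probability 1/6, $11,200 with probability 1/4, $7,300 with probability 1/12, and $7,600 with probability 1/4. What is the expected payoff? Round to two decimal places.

EV = 1/12 × 3400 + 1/6 × 16800 + 1/6 × 5200 + 1/4 × 11200 + 1/12 × 7300 + 1/4 × 7600 = 283.3333 + 2800 + 866.6667 + 2800 + 608.3333 + 1900 = 9258.3333

$9,258.33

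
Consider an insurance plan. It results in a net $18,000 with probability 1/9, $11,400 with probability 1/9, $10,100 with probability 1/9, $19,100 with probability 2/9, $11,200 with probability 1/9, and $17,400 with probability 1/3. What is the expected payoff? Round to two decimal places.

$15,677.78

EV = 1/9 × 18000 + 1/9 × 11400 + 1/9 × 10100 + 2/9 × 19100 + 1/9 × 11200 + 1/3 × 17400 = 2000 + 1266.6667 + 1122.2222 + 4244.4444 + 1244.4444 + 5800 = 15677.7778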